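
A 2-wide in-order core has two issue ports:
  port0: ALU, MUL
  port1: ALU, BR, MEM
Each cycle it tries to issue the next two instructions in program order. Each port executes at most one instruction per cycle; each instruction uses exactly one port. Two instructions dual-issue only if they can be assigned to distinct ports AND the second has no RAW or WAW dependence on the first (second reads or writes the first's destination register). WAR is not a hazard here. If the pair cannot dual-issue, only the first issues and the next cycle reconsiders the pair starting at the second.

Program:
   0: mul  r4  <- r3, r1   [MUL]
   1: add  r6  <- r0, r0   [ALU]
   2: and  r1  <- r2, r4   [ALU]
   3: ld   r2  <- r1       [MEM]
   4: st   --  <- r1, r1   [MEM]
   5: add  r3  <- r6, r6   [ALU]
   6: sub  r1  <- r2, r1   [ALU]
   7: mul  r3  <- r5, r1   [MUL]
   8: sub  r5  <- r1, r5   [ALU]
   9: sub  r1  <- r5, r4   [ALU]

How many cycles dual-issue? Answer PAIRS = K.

PAIRS = 3

#0 head=0: mul.MUL/add.ALU i0&i1 2-wide
#1 head=2: and.ALU i2 RAW r1
#2 head=3: ld.MEM i3 no-port MEM/MEM
#3 head=4: st.MEM/add.ALU i4&i5 2-wide
#4 head=6: sub.ALU i6 RAW r1
#5 head=7: mul.MUL/sub.ALU i7&i8 2-wide
#6 head=9: sub.ALU i9 tail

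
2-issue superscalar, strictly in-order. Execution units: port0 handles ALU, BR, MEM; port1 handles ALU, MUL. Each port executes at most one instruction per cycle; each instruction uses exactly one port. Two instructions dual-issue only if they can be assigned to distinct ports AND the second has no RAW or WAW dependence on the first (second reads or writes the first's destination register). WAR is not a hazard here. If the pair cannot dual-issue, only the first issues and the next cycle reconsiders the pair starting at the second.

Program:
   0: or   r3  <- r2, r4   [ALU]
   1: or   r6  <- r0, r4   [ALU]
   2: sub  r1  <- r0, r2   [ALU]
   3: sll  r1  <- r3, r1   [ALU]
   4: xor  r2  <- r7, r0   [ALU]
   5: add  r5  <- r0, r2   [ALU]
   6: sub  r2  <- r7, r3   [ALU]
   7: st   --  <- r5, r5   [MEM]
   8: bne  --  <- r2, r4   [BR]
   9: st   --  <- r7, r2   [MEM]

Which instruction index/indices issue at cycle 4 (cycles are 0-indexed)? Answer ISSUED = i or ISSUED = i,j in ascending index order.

ISSUED = 7

c0: i0/i1 or.ALU;or.ALU  pair
c1: i2 sub.ALU  RAW+WAW r1
c2: i3/i4 sll.ALU;xor.ALU  pair
c3: i5/i6 add.ALU;sub.ALU  pair
c4: i7 st.MEM  no-port MEM/BR
c5: i8 bne.BR  no-port BR/MEM
c6: i9 st.MEM  tail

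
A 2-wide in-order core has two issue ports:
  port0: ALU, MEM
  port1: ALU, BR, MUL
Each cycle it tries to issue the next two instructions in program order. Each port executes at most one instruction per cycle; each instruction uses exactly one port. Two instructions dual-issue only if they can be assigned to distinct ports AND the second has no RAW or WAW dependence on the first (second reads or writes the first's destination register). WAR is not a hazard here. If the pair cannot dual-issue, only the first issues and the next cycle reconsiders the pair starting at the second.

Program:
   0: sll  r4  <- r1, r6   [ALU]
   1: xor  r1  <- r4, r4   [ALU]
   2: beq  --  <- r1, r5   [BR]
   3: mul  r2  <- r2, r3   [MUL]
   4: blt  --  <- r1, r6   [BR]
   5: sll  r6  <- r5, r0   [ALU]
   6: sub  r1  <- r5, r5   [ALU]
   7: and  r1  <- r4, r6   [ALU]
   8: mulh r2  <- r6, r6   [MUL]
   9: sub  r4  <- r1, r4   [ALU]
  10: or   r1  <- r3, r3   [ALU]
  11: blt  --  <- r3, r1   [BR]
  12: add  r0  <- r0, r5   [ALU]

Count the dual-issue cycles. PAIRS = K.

PAIRS = 4

0. sll @i0  | RAW r4
1. xor @i1  | RAW r1
2. beq @i2  | no-port BR/MUL
3. mul @i3  | no-port MUL/BR
4. blt sll @i4,i5  | 2-wide
5. sub @i6  | WAW r1
6. and mulh @i7,i8  | 2-wide
7. sub or @i9,i10  | 2-wide
8. blt add @i11,i12  | 2-wide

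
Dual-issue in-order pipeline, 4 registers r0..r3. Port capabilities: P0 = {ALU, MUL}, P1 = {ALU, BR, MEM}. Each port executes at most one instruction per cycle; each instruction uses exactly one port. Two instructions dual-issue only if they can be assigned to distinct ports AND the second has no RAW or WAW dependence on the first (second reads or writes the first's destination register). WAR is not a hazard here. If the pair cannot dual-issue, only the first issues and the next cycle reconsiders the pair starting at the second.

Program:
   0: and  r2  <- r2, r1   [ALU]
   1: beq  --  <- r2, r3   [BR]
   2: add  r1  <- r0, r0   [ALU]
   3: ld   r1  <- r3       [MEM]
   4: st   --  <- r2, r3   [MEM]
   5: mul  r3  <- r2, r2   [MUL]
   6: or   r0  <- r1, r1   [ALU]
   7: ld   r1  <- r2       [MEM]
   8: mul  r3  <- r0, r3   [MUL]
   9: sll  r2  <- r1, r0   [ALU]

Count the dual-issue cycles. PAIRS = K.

t=0 i0:and ; RAW r2
t=1 i1&i2:beq;add ; dual
t=2 i3:ld ; no-port MEM/MEM
t=3 i4&i5:st;mul ; dual
t=4 i6&i7:or;ld ; dual
t=5 i8&i9:mul;sll ; dual

PAIRS = 4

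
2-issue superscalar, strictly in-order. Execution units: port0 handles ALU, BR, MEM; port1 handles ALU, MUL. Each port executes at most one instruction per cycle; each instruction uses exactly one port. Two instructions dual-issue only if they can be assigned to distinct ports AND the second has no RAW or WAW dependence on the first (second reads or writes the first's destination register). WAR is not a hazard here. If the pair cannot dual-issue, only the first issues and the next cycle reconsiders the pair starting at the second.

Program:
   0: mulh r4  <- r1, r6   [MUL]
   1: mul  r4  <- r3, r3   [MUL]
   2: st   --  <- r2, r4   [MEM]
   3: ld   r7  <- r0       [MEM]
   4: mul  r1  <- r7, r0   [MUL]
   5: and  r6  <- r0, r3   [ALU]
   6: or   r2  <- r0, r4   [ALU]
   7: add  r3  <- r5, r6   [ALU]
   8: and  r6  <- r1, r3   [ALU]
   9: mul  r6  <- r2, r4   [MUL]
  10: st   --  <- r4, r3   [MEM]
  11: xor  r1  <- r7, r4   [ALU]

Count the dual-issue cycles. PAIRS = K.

PAIRS = 3

0. mulh @i0  | no-port MUL/MUL
1. mul @i1  | RAW r4
2. st @i2  | no-port MEM/MEM
3. ld @i3  | RAW r7
4. mul;and @i4,i5  | pair
5. or;add @i6,i7  | pair
6. and @i8  | WAW r6
7. mul;st @i9,i10  | pair
8. xor @i11  | tail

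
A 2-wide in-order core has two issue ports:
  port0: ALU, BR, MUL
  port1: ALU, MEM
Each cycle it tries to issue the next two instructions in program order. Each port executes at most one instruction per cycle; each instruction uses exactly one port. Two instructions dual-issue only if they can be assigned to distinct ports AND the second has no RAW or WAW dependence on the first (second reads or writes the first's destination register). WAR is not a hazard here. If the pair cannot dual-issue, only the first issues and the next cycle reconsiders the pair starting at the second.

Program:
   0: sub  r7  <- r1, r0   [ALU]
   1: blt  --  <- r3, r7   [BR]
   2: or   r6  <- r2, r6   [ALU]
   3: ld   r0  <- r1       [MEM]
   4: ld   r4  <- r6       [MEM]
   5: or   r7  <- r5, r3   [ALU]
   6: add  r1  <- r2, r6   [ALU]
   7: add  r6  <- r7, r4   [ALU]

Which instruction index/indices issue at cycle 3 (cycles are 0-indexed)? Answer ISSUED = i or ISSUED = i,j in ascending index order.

#0 head=0: sub.ALU i0 RAW r7
#1 head=1: blt.BR;or.ALU i1+i2 dual
#2 head=3: ld.MEM i3 no-port MEM/MEM
#3 head=4: ld.MEM;or.ALU i4+i5 dual
#4 head=6: add.ALU;add.ALU i6+i7 dual

ISSUED = 4,5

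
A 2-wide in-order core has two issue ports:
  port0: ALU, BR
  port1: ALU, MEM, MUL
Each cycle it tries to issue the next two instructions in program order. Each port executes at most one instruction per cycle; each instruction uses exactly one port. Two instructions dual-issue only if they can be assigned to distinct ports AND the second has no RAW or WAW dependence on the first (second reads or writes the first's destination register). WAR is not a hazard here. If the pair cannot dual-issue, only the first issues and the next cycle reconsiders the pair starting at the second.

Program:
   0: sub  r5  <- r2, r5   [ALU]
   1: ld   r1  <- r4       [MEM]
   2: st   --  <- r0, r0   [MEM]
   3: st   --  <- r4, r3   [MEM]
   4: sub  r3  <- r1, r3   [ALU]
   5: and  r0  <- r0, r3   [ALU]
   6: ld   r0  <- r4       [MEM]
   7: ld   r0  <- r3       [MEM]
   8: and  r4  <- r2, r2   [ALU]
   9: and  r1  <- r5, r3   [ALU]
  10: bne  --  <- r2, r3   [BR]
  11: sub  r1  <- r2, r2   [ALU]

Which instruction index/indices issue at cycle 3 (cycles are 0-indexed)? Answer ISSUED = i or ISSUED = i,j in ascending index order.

#0 head=0: sub.ALU+ld.MEM i0&i1 2-wide
#1 head=2: st.MEM i2 no-port MEM/MEM
#2 head=3: st.MEM+sub.ALU i3&i4 2-wide
#3 head=5: and.ALU i5 WAW r0
#4 head=6: ld.MEM i6 no-port MEM/MEM
#5 head=7: ld.MEM+and.ALU i7&i8 2-wide
#6 head=9: and.ALU+bne.BR i9&i10 2-wide
#7 head=11: sub.ALU i11 tail

ISSUED = 5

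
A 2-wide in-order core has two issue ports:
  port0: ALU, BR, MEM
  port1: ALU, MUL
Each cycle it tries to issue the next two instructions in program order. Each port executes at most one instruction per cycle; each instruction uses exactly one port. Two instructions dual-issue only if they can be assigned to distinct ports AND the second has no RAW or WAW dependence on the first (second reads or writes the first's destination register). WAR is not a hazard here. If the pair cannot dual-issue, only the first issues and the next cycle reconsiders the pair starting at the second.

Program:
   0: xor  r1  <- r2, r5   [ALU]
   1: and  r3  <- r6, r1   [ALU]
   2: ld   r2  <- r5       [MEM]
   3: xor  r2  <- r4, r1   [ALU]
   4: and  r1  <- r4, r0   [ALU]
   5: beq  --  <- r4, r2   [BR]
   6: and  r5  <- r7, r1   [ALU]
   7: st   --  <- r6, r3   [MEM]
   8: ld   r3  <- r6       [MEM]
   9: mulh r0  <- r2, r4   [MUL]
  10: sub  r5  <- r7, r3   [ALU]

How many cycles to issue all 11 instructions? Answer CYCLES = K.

CYCLES = 7

[0] i0  xor.ALU  -- RAW r1
[1] i1/i2  and.ALU ld.MEM  -- pair
[2] i3/i4  xor.ALU and.ALU  -- pair
[3] i5/i6  beq.BR and.ALU  -- pair
[4] i7  st.MEM  -- no-port MEM/MEM
[5] i8/i9  ld.MEM mulh.MUL  -- pair
[6] i10  sub.ALU  -- tail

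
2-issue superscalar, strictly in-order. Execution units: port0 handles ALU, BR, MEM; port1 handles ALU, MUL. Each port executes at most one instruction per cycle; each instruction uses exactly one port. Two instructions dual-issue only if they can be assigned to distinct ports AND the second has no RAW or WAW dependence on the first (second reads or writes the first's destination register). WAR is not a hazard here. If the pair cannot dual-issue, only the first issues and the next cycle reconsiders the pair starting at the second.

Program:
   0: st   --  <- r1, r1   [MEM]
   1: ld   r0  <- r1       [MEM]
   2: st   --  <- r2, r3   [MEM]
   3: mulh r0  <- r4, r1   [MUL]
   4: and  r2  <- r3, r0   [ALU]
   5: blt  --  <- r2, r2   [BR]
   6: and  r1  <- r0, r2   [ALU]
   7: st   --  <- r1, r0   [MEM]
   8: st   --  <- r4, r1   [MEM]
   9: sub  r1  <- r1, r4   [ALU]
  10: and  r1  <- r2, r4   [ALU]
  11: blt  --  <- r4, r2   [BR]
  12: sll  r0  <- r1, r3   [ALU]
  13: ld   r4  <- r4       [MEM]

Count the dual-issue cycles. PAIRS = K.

PAIRS = 5

0. st.MEM @i0  | no-port MEM/MEM
1. ld.MEM @i1  | no-port MEM/MEM
2. st.MEM mulh.MUL @i2,i3  | pair
3. and.ALU @i4  | RAW r2
4. blt.BR and.ALU @i5,i6  | pair
5. st.MEM @i7  | no-port MEM/MEM
6. st.MEM sub.ALU @i8,i9  | pair
7. and.ALU blt.BR @i10,i11  | pair
8. sll.ALU ld.MEM @i12,i13  | pair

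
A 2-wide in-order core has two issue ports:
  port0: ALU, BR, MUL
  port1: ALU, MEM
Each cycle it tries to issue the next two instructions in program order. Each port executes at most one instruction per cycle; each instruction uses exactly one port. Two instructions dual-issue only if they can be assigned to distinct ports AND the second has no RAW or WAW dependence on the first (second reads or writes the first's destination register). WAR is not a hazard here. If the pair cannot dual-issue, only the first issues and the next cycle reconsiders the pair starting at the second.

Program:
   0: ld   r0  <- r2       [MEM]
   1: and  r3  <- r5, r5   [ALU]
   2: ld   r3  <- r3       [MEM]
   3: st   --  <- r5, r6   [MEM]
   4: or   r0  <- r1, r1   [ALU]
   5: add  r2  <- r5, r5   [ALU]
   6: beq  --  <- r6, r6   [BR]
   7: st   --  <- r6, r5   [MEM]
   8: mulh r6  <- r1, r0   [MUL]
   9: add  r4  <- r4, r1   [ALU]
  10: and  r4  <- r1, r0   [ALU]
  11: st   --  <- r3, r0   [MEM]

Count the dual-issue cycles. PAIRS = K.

PAIRS = 5

0. ld;and @i0&i1  | dual
1. ld @i2  | no-port MEM/MEM
2. st;or @i3&i4  | dual
3. add;beq @i5&i6  | dual
4. st;mulh @i7&i8  | dual
5. add @i9  | WAW r4
6. and;st @i10&i11  | dual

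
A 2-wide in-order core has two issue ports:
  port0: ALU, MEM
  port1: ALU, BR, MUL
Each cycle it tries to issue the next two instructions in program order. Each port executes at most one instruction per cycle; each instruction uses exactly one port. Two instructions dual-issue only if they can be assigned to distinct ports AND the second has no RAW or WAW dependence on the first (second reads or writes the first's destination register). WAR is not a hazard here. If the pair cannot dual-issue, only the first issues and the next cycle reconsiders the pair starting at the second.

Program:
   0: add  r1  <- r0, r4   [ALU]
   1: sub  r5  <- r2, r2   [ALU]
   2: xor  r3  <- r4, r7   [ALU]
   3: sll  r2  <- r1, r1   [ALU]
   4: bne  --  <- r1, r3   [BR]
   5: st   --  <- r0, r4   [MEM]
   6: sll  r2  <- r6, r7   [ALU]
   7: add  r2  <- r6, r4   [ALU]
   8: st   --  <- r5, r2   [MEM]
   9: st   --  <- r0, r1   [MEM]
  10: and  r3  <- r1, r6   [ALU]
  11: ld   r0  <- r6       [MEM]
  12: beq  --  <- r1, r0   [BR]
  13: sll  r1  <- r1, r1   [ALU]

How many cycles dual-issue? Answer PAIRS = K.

t=0 i0&i1:add sub ; 2-wide
t=1 i2&i3:xor sll ; 2-wide
t=2 i4&i5:bne st ; 2-wide
t=3 i6:sll ; WAW r2
t=4 i7:add ; RAW r2
t=5 i8:st ; no-port MEM/MEM
t=6 i9&i10:st and ; 2-wide
t=7 i11:ld ; RAW r0
t=8 i12&i13:beq sll ; 2-wide

PAIRS = 5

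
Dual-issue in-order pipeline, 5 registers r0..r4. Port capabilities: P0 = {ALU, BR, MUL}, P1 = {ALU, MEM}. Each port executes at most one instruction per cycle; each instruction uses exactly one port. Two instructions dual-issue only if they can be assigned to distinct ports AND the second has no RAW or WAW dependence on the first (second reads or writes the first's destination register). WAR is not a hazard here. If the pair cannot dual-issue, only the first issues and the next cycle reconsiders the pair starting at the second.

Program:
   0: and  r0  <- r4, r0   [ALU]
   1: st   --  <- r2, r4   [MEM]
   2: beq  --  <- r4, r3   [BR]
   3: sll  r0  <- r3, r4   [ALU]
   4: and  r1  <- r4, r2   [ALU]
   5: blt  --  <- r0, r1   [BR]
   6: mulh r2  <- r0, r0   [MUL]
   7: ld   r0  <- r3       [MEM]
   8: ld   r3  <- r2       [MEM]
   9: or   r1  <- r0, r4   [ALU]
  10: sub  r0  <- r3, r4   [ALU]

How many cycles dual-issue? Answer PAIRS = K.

  cy0 -> i0&i1 (and/st) dual
  cy1 -> i2&i3 (beq/sll) dual
  cy2 -> i4 (and) RAW r1
  cy3 -> i5 (blt) no-port BR/MUL
  cy4 -> i6&i7 (mulh/ld) dual
  cy5 -> i8&i9 (ld/or) dual
  cy6 -> i10 (sub) tail

PAIRS = 4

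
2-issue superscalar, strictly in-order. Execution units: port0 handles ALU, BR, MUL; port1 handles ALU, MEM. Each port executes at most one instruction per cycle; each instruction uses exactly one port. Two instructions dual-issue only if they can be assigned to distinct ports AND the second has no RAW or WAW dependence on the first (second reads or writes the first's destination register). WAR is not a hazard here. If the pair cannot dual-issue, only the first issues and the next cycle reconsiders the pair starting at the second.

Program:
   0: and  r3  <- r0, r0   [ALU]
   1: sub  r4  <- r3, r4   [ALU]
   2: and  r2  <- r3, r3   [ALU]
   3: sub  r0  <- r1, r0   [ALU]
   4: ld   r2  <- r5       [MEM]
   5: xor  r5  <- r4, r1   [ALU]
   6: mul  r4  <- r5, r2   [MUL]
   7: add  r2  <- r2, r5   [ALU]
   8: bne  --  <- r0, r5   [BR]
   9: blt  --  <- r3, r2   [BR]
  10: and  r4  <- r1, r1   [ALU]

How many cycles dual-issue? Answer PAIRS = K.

  cy0 -> i0 (and.ALU) RAW r3
  cy1 -> i1,i2 (sub.ALU and.ALU) pair
  cy2 -> i3,i4 (sub.ALU ld.MEM) pair
  cy3 -> i5 (xor.ALU) RAW r5
  cy4 -> i6,i7 (mul.MUL add.ALU) pair
  cy5 -> i8 (bne.BR) no-port BR/BR
  cy6 -> i9,i10 (blt.BR and.ALU) pair

PAIRS = 4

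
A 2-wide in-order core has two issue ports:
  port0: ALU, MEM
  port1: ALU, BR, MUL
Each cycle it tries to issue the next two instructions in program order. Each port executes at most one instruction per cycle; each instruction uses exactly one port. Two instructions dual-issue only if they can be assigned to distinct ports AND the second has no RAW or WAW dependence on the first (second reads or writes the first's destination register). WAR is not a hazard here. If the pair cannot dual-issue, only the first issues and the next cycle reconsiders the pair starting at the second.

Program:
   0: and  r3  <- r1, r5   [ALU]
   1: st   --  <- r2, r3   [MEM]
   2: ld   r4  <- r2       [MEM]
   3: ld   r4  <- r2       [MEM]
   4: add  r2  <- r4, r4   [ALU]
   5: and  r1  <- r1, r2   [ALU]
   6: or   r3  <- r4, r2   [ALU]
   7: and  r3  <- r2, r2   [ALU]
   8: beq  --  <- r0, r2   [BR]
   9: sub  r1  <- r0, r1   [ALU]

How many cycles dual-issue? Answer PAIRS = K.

PAIRS = 2

  cy0 -> i0 (and.ALU) RAW r3
  cy1 -> i1 (st.MEM) no-port MEM/MEM
  cy2 -> i2 (ld.MEM) no-port MEM/MEM
  cy3 -> i3 (ld.MEM) RAW r4
  cy4 -> i4 (add.ALU) RAW r2
  cy5 -> i5,i6 (and.ALU;or.ALU) dual
  cy6 -> i7,i8 (and.ALU;beq.BR) dual
  cy7 -> i9 (sub.ALU) tail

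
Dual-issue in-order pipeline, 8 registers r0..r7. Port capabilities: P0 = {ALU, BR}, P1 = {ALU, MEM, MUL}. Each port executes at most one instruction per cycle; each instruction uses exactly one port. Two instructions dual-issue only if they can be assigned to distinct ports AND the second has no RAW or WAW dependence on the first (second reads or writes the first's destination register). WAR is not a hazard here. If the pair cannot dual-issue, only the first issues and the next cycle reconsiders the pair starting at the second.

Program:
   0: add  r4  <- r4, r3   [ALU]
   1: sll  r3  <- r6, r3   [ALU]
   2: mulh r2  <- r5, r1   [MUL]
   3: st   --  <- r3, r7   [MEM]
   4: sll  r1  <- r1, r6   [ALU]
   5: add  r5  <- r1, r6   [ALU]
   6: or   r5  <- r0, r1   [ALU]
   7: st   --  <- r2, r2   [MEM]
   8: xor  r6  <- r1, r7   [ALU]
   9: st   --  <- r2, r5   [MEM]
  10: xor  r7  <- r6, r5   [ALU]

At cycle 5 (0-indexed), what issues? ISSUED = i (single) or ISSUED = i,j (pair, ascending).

ISSUED = 8,9

#0 head=0: add.ALU;sll.ALU i0/i1 dual
#1 head=2: mulh.MUL i2 no-port MUL/MEM
#2 head=3: st.MEM;sll.ALU i3/i4 dual
#3 head=5: add.ALU i5 WAW r5
#4 head=6: or.ALU;st.MEM i6/i7 dual
#5 head=8: xor.ALU;st.MEM i8/i9 dual
#6 head=10: xor.ALU i10 tail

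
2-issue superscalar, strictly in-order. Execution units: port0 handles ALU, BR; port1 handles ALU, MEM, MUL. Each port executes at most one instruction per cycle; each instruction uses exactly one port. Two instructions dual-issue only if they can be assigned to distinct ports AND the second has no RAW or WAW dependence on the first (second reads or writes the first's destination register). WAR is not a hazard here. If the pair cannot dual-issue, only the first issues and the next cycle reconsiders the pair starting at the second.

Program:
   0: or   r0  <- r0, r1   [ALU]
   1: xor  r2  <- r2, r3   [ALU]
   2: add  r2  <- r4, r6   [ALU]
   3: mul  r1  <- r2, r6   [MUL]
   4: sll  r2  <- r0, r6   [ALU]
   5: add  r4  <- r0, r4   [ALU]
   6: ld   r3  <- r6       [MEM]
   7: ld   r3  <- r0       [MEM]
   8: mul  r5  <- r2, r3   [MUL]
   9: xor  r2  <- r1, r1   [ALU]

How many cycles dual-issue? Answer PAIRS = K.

PAIRS = 4

t=0 i0+i1:or+xor ; dual
t=1 i2:add ; RAW r2
t=2 i3+i4:mul+sll ; dual
t=3 i5+i6:add+ld ; dual
t=4 i7:ld ; no-port MEM/MUL
t=5 i8+i9:mul+xor ; dual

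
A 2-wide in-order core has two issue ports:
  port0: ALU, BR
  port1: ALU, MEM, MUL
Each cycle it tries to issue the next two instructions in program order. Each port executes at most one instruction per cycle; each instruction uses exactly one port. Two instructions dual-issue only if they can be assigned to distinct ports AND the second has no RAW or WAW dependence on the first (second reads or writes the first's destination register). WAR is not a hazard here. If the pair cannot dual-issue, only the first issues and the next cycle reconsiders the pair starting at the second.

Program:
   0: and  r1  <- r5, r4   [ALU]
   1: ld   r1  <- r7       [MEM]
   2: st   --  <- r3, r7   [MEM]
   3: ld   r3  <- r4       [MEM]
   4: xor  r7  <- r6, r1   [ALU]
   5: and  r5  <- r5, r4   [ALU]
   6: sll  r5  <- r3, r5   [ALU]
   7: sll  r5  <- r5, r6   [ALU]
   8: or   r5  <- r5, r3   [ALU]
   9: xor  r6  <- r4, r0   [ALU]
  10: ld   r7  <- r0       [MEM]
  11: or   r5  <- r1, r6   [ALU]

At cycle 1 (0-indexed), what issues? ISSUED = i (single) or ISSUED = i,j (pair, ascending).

ISSUED = 1

[0] i0  and.ALU  -- WAW r1
[1] i1  ld.MEM  -- no-port MEM/MEM
[2] i2  st.MEM  -- no-port MEM/MEM
[3] i3,i4  ld.MEM+xor.ALU  -- pair
[4] i5  and.ALU  -- RAW+WAW r5
[5] i6  sll.ALU  -- RAW+WAW r5
[6] i7  sll.ALU  -- RAW+WAW r5
[7] i8,i9  or.ALU+xor.ALU  -- pair
[8] i10,i11  ld.MEM+or.ALU  -- pair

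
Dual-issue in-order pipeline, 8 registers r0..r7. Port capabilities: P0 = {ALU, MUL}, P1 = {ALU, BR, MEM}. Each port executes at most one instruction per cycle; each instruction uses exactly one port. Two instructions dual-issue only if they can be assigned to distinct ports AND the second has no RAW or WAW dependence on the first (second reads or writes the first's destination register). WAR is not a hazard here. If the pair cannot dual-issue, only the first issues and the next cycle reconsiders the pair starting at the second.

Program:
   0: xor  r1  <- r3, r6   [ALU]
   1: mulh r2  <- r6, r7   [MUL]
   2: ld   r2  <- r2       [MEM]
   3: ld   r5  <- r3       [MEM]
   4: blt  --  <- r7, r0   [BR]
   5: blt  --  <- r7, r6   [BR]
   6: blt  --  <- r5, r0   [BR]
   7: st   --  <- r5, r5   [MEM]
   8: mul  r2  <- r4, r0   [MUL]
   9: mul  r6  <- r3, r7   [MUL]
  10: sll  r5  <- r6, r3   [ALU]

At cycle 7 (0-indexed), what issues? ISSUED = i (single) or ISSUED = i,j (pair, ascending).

ISSUED = 9

c0: i0/i1 xor/mulh  dual
c1: i2 ld  no-port MEM/MEM
c2: i3 ld  no-port MEM/BR
c3: i4 blt  no-port BR/BR
c4: i5 blt  no-port BR/BR
c5: i6 blt  no-port BR/MEM
c6: i7/i8 st/mul  dual
c7: i9 mul  RAW r6
c8: i10 sll  tail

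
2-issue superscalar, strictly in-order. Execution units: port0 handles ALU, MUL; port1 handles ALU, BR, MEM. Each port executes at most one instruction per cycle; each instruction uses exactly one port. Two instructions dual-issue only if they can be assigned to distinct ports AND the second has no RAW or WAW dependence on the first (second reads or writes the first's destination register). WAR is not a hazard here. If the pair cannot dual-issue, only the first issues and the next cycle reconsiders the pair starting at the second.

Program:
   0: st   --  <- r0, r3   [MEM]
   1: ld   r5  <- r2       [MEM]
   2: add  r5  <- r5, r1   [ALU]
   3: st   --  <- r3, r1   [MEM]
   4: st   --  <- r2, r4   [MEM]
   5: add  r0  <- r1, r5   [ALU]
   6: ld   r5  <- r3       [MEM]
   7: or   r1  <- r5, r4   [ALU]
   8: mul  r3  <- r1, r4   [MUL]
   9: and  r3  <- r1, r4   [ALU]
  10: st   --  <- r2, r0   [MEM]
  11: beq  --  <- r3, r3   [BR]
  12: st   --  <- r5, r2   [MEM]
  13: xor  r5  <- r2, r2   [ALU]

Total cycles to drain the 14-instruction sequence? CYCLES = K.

c0: i0 st  no-port MEM/MEM
c1: i1 ld  RAW+WAW r5
c2: i2/i3 add;st  dual
c3: i4/i5 st;add  dual
c4: i6 ld  RAW r5
c5: i7 or  RAW r1
c6: i8 mul  WAW r3
c7: i9/i10 and;st  dual
c8: i11 beq  no-port BR/MEM
c9: i12/i13 st;xor  dual

CYCLES = 10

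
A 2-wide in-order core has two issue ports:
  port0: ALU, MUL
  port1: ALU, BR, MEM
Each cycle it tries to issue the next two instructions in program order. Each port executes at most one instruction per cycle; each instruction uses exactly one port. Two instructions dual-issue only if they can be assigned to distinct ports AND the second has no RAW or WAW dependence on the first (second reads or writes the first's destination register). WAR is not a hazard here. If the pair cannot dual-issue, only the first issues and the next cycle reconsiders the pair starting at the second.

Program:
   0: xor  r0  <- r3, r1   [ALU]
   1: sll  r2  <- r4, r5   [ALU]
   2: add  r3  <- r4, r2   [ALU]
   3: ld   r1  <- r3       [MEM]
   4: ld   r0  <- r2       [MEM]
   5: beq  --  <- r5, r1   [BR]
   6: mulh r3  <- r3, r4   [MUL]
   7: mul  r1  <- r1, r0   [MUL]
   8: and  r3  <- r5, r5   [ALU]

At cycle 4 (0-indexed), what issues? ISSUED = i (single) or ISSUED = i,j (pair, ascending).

t=0 i0&i1:xor/sll ; dual
t=1 i2:add ; RAW r3
t=2 i3:ld ; no-port MEM/MEM
t=3 i4:ld ; no-port MEM/BR
t=4 i5&i6:beq/mulh ; dual
t=5 i7&i8:mul/and ; dual

ISSUED = 5,6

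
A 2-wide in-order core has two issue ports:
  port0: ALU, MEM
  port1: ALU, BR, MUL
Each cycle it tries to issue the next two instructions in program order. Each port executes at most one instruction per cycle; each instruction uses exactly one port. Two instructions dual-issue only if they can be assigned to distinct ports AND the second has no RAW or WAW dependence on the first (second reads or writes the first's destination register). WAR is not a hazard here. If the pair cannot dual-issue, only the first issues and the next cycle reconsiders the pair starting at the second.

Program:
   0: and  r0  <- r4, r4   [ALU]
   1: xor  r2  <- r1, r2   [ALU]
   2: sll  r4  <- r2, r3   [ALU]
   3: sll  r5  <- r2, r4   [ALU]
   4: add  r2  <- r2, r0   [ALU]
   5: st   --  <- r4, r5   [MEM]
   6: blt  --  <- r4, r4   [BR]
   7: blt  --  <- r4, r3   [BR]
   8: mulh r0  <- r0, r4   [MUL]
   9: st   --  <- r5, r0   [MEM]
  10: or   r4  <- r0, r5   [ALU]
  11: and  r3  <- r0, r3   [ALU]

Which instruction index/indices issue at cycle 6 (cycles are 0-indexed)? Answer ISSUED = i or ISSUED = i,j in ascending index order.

ISSUED = 9,10

[0] i0,i1  and xor  -- dual
[1] i2  sll  -- RAW r4
[2] i3,i4  sll add  -- dual
[3] i5,i6  st blt  -- dual
[4] i7  blt  -- no-port BR/MUL
[5] i8  mulh  -- RAW r0
[6] i9,i10  st or  -- dual
[7] i11  and  -- tail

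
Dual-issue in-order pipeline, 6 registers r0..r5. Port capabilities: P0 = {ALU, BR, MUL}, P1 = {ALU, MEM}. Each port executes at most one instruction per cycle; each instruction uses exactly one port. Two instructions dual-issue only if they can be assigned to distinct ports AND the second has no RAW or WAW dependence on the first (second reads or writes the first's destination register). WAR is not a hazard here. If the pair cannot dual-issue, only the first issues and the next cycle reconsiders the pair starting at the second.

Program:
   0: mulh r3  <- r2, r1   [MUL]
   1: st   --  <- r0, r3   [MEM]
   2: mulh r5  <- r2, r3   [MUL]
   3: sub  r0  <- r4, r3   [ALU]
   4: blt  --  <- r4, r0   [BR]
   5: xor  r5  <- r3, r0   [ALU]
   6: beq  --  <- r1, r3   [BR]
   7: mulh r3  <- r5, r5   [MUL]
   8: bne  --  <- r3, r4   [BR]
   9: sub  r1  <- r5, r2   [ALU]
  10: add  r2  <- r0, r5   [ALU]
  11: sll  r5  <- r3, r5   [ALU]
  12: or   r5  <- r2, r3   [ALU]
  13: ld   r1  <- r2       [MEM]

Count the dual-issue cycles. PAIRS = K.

PAIRS = 5

  cy0 -> i0 (mulh.MUL) RAW r3
  cy1 -> i1,i2 (st.MEM;mulh.MUL) 2-wide
  cy2 -> i3 (sub.ALU) RAW r0
  cy3 -> i4,i5 (blt.BR;xor.ALU) 2-wide
  cy4 -> i6 (beq.BR) no-port BR/MUL
  cy5 -> i7 (mulh.MUL) no-port MUL/BR
  cy6 -> i8,i9 (bne.BR;sub.ALU) 2-wide
  cy7 -> i10,i11 (add.ALU;sll.ALU) 2-wide
  cy8 -> i12,i13 (or.ALU;ld.MEM) 2-wide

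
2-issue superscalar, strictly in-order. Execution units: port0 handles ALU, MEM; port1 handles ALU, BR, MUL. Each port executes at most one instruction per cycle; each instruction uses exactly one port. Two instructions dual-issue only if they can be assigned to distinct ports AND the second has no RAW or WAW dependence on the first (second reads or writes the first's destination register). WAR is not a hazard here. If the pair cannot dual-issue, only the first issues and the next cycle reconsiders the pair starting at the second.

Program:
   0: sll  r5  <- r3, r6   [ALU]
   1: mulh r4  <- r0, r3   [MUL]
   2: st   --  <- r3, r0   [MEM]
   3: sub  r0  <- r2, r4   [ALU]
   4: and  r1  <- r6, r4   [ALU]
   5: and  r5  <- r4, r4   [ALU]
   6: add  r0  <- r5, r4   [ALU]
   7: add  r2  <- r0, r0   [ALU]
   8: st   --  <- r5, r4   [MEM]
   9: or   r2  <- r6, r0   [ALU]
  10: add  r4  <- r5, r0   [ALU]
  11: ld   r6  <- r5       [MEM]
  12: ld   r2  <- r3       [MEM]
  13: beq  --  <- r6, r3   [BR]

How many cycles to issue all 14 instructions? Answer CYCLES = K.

[0] i0,i1  sll;mulh  -- 2-wide
[1] i2,i3  st;sub  -- 2-wide
[2] i4,i5  and;and  -- 2-wide
[3] i6  add  -- RAW r0
[4] i7,i8  add;st  -- 2-wide
[5] i9,i10  or;add  -- 2-wide
[6] i11  ld  -- no-port MEM/MEM
[7] i12,i13  ld;beq  -- 2-wide

CYCLES = 8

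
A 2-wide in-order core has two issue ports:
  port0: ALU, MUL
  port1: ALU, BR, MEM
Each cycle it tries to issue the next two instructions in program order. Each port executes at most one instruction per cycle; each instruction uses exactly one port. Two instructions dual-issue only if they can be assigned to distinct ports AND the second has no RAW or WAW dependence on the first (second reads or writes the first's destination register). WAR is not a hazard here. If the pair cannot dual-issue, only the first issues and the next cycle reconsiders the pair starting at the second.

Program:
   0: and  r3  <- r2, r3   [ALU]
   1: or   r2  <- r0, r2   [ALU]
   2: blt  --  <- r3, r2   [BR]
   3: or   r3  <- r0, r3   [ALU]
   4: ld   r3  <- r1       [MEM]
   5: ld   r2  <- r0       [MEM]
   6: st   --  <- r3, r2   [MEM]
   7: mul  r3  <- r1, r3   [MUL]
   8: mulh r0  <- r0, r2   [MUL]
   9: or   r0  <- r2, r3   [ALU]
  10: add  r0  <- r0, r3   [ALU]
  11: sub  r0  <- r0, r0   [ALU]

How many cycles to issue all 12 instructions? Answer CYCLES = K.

CYCLES = 9

#0 head=0: and.ALU or.ALU i0+i1 dual
#1 head=2: blt.BR or.ALU i2+i3 dual
#2 head=4: ld.MEM i4 no-port MEM/MEM
#3 head=5: ld.MEM i5 no-port MEM/MEM
#4 head=6: st.MEM mul.MUL i6+i7 dual
#5 head=8: mulh.MUL i8 WAW r0
#6 head=9: or.ALU i9 RAW+WAW r0
#7 head=10: add.ALU i10 RAW+WAW r0
#8 head=11: sub.ALU i11 tail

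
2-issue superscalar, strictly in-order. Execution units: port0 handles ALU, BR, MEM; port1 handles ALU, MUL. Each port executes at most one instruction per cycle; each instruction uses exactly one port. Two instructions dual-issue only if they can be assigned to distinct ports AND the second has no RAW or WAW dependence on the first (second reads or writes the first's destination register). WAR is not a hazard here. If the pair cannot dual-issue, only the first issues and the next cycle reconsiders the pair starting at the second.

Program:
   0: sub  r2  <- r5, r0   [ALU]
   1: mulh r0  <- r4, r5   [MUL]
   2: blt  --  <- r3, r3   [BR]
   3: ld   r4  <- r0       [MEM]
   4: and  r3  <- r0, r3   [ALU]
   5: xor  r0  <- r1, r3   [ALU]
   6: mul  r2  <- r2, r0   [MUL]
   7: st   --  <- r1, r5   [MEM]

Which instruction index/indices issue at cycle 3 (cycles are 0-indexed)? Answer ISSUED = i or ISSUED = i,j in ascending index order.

[0] i0&i1  sub mulh  -- pair
[1] i2  blt  -- no-port BR/MEM
[2] i3&i4  ld and  -- pair
[3] i5  xor  -- RAW r0
[4] i6&i7  mul st  -- pair

ISSUED = 5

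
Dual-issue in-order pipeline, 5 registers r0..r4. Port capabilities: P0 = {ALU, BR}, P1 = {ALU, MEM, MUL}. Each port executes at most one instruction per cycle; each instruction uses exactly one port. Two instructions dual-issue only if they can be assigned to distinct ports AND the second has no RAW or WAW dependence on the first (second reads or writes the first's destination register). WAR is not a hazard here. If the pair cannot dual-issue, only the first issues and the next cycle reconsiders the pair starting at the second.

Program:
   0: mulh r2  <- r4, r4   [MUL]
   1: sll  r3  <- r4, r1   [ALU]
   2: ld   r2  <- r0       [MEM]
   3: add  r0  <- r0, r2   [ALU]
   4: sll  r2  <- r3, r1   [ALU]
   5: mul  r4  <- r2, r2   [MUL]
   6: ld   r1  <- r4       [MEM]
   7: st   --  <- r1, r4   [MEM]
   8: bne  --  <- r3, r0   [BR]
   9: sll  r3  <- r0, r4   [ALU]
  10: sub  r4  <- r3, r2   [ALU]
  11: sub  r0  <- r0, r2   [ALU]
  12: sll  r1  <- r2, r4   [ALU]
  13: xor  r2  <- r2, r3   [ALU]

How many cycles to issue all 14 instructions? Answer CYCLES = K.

0. mulh+sll @i0+i1  | pair
1. ld @i2  | RAW r2
2. add+sll @i3+i4  | pair
3. mul @i5  | no-port MUL/MEM
4. ld @i6  | no-port MEM/MEM
5. st+bne @i7+i8  | pair
6. sll @i9  | RAW r3
7. sub+sub @i10+i11  | pair
8. sll+xor @i12+i13  | pair

CYCLES = 9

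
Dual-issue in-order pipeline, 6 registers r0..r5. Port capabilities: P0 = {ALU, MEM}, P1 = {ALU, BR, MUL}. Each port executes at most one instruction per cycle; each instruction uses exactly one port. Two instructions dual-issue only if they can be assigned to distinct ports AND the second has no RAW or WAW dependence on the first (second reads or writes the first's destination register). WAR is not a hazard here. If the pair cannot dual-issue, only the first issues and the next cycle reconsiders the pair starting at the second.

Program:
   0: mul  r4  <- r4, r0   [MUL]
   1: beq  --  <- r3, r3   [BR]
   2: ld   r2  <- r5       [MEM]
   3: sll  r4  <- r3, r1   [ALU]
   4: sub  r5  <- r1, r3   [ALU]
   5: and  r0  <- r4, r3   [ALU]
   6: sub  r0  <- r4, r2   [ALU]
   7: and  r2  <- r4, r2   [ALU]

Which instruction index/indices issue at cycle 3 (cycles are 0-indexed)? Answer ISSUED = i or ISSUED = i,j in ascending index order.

ISSUED = 5

t=0 i0:mul.MUL ; no-port MUL/BR
t=1 i1/i2:beq.BR ld.MEM ; dual
t=2 i3/i4:sll.ALU sub.ALU ; dual
t=3 i5:and.ALU ; WAW r0
t=4 i6/i7:sub.ALU and.ALU ; dual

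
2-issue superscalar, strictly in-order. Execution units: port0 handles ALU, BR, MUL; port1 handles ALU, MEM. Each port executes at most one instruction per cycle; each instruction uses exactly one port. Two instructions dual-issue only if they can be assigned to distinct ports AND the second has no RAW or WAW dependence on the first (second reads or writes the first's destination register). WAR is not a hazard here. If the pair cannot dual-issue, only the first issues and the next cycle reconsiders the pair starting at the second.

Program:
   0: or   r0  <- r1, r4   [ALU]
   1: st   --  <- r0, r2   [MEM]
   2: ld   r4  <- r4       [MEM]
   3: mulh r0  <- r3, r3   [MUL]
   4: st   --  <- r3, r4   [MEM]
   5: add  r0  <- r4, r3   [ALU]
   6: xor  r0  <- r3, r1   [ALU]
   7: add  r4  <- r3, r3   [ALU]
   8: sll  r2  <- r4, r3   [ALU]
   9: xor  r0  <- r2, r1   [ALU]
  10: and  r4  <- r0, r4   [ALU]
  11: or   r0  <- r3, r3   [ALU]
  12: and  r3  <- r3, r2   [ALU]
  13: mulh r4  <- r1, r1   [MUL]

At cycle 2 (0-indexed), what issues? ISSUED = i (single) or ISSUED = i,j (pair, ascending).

0. or.ALU @i0  | RAW r0
1. st.MEM @i1  | no-port MEM/MEM
2. ld.MEM+mulh.MUL @i2,i3  | pair
3. st.MEM+add.ALU @i4,i5  | pair
4. xor.ALU+add.ALU @i6,i7  | pair
5. sll.ALU @i8  | RAW r2
6. xor.ALU @i9  | RAW r0
7. and.ALU+or.ALU @i10,i11  | pair
8. and.ALU+mulh.MUL @i12,i13  | pair

ISSUED = 2,3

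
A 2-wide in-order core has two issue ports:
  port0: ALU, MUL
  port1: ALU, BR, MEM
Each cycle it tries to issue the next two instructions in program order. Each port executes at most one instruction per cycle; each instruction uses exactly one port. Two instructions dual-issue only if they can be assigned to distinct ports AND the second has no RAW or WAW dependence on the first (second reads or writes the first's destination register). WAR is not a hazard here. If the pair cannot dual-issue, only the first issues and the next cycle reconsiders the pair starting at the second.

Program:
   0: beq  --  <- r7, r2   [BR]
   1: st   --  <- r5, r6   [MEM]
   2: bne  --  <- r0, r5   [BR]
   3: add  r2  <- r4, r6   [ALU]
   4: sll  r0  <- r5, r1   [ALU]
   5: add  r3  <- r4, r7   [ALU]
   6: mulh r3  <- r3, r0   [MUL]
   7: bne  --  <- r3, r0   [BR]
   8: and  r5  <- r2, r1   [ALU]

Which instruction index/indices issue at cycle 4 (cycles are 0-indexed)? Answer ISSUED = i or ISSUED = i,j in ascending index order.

ISSUED = 6

  cy0 -> i0 (beq) no-port BR/MEM
  cy1 -> i1 (st) no-port MEM/BR
  cy2 -> i2&i3 (bne+add) 2-wide
  cy3 -> i4&i5 (sll+add) 2-wide
  cy4 -> i6 (mulh) RAW r3
  cy5 -> i7&i8 (bne+and) 2-wide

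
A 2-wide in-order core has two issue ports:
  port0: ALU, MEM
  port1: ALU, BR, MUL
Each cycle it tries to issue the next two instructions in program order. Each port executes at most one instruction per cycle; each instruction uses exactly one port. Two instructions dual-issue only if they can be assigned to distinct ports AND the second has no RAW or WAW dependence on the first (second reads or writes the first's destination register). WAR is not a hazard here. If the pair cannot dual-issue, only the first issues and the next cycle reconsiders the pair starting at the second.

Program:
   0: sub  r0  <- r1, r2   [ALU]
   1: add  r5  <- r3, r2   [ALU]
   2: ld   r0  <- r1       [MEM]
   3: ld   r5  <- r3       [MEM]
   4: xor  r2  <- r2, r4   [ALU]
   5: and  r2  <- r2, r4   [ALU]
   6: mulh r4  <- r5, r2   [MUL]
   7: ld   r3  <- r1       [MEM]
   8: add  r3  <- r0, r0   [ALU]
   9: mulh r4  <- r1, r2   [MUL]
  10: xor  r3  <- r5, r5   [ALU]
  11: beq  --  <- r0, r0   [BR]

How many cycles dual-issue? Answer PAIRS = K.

  cy0 -> i0&i1 (sub;add) pair
  cy1 -> i2 (ld) no-port MEM/MEM
  cy2 -> i3&i4 (ld;xor) pair
  cy3 -> i5 (and) RAW r2
  cy4 -> i6&i7 (mulh;ld) pair
  cy5 -> i8&i9 (add;mulh) pair
  cy6 -> i10&i11 (xor;beq) pair

PAIRS = 5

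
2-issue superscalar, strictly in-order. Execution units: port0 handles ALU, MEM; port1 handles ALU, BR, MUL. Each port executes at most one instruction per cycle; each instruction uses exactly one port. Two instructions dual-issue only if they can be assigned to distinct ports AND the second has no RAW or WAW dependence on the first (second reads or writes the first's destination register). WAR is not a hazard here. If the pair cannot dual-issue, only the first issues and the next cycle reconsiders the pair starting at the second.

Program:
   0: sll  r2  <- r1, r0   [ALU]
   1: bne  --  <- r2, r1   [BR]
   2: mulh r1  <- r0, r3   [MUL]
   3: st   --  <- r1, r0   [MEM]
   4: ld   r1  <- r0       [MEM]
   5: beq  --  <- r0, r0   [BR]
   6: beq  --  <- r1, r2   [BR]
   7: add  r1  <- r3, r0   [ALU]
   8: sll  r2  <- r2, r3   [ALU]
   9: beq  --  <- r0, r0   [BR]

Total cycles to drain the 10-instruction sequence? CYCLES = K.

CYCLES = 7

[0] i0  sll.ALU  -- RAW r2
[1] i1  bne.BR  -- no-port BR/MUL
[2] i2  mulh.MUL  -- RAW r1
[3] i3  st.MEM  -- no-port MEM/MEM
[4] i4,i5  ld.MEM/beq.BR  -- dual
[5] i6,i7  beq.BR/add.ALU  -- dual
[6] i8,i9  sll.ALU/beq.BR  -- dual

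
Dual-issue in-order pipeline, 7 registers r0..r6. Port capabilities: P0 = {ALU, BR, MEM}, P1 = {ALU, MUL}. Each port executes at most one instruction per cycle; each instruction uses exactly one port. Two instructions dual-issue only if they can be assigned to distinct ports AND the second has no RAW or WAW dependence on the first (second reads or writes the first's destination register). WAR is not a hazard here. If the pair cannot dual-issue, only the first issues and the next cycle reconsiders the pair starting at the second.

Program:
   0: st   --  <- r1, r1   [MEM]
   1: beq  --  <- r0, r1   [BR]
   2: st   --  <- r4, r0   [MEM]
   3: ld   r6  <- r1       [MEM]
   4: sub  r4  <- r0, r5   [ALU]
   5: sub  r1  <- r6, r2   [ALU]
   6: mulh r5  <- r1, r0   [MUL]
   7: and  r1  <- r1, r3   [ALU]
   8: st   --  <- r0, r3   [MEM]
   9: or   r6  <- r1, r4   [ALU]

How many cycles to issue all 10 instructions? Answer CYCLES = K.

#0 head=0: st i0 no-port MEM/BR
#1 head=1: beq i1 no-port BR/MEM
#2 head=2: st i2 no-port MEM/MEM
#3 head=3: ld+sub i3/i4 pair
#4 head=5: sub i5 RAW r1
#5 head=6: mulh+and i6/i7 pair
#6 head=8: st+or i8/i9 pair

CYCLES = 7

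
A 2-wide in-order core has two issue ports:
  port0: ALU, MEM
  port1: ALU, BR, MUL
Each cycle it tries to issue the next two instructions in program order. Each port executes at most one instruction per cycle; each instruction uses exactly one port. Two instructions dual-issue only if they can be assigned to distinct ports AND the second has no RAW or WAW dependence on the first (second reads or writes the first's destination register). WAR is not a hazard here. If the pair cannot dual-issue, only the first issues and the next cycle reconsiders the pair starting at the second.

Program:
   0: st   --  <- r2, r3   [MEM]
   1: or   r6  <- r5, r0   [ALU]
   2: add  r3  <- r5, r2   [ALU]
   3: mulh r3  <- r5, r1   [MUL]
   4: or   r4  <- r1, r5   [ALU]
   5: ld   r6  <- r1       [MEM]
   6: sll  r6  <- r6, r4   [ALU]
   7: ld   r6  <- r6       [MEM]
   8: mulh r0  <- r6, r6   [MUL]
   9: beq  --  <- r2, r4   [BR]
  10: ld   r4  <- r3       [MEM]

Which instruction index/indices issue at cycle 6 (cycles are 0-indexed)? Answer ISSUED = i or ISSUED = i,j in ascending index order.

ISSUED = 8

#0 head=0: st.MEM;or.ALU i0/i1 pair
#1 head=2: add.ALU i2 WAW r3
#2 head=3: mulh.MUL;or.ALU i3/i4 pair
#3 head=5: ld.MEM i5 RAW+WAW r6
#4 head=6: sll.ALU i6 RAW+WAW r6
#5 head=7: ld.MEM i7 RAW r6
#6 head=8: mulh.MUL i8 no-port MUL/BR
#7 head=9: beq.BR;ld.MEM i9/i10 pair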